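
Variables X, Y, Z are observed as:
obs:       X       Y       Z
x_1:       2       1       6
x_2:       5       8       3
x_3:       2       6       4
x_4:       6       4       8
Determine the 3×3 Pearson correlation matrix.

Step 1 — column means:
  mean(X) = (2 + 5 + 2 + 6) / 4 = 15/4 = 3.75
  mean(Y) = (1 + 8 + 6 + 4) / 4 = 19/4 = 4.75
  mean(Z) = (6 + 3 + 4 + 8) / 4 = 21/4 = 5.25

Step 2 — sample variances and covariances s[i,j] = (1/(n-1)) · Σ_k (x_{k,i} - mean_i) · (x_{k,j} - mean_j), with n-1 = 3:
  s[X,X] = ((-1.75)·(-1.75) + (1.25)·(1.25) + (-1.75)·(-1.75) + (2.25)·(2.25)) / 3 = 12.75/3 = 4.25
  s[X,Y] = ((-1.75)·(-3.75) + (1.25)·(3.25) + (-1.75)·(1.25) + (2.25)·(-0.75)) / 3 = 6.75/3 = 2.25
  s[X,Z] = ((-1.75)·(0.75) + (1.25)·(-2.25) + (-1.75)·(-1.25) + (2.25)·(2.75)) / 3 = 4.25/3 = 1.4167
  s[Y,Y] = ((-3.75)·(-3.75) + (3.25)·(3.25) + (1.25)·(1.25) + (-0.75)·(-0.75)) / 3 = 26.75/3 = 8.9167
  s[Y,Z] = ((-3.75)·(0.75) + (3.25)·(-2.25) + (1.25)·(-1.25) + (-0.75)·(2.75)) / 3 = -13.75/3 = -4.5833
  s[Z,Z] = ((0.75)·(0.75) + (-2.25)·(-2.25) + (-1.25)·(-1.25) + (2.75)·(2.75)) / 3 = 14.75/3 = 4.9167
  Sample standard deviations s_i = √(s[i,i]):
  s(X) = √(4.25) = 2.0616
  s(Y) = √(8.9167) = 2.9861
  s(Z) = √(4.9167) = 2.2174

Step 3 — r_{ij} = s_{ij} / (s_i · s_j):
  r[X,X] = 1 (diagonal).
  r[X,Y] = 2.25 / (2.0616 · 2.9861) = 2.25 / 6.156 = 0.3655
  r[X,Z] = 1.4167 / (2.0616 · 2.2174) = 1.4167 / 4.5712 = 0.3099
  r[Y,Y] = 1 (diagonal).
  r[Y,Z] = -4.5833 / (2.9861 · 2.2174) = -4.5833 / 6.6212 = -0.6922
  r[Z,Z] = 1 (diagonal).

R is symmetric with unit diagonal. Assembling:

R = [[1, 0.3655, 0.3099],
 [0.3655, 1, -0.6922],
 [0.3099, -0.6922, 1]]


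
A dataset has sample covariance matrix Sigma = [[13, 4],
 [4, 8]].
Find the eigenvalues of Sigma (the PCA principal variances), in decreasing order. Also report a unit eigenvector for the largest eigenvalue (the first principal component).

Step 1 — characteristic polynomial of 2×2 Sigma:
  det(Sigma - λI) = λ² - trace · λ + det = 0.
  trace = 13 + 8 = 21, det = 13·8 - (4)² = 88.
Step 2 — discriminant:
  Δ = trace² - 4·det = 441 - 352 = 89.
Step 3 — eigenvalues:
  λ = (trace ± √Δ)/2 = (21 ± 9.434)/2,
  λ_1 = 15.217,  λ_2 = 5.783.

Step 4 — unit eigenvector for λ_1: solve (Sigma - λ_1 I)v = 0. First row:
  (13 - 15.217)·v_x + (4)·v_y = 0, i.e. (-2.217)·v_x + (4)·v_y = 0,
  so v ∝ (b, λ_1 - a) = (4, 2.217) = u.
  ||u|| = √((4)² + (2.217)²) = √(20.915) ≈ 4.5733,
  v_1 = u/||u|| ≈ (0.8746, 0.4848) (||v_1|| = 1).

λ_1 = 15.217,  λ_2 = 5.783;  v_1 ≈ (0.8746, 0.4848)


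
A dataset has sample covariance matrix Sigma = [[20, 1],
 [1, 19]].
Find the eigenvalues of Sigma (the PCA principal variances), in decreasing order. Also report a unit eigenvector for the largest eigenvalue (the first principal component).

Step 1 — characteristic polynomial of 2×2 Sigma:
  det(Sigma - λI) = λ² - trace · λ + det = 0.
  trace = 20 + 19 = 39, det = 20·19 - (1)² = 379.
Step 2 — discriminant:
  Δ = trace² - 4·det = 1521 - 1516 = 5.
Step 3 — eigenvalues:
  λ = (trace ± √Δ)/2 = (39 ± 2.2361)/2,
  λ_1 = 20.618,  λ_2 = 18.382.

Step 4 — unit eigenvector for λ_1: solve (Sigma - λ_1 I)v = 0. First row:
  (20 - 20.618)·v_x + (1)·v_y = 0, i.e. (-0.618)·v_x + (1)·v_y = 0,
  so v ∝ (b, λ_1 - a) = (1, 0.618) = u.
  ||u|| = √((1)² + (0.618)²) = √(1.382) ≈ 1.1756,
  v_1 = u/||u|| ≈ (0.8507, 0.5257) (||v_1|| = 1).

λ_1 = 20.618,  λ_2 = 18.382;  v_1 ≈ (0.8507, 0.5257)


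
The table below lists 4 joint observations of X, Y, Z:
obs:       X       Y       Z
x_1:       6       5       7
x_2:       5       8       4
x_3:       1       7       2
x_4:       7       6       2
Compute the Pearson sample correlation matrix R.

Step 1 — column means:
  mean(X) = (6 + 5 + 1 + 7) / 4 = 19/4 = 4.75
  mean(Y) = (5 + 8 + 7 + 6) / 4 = 26/4 = 6.5
  mean(Z) = (7 + 4 + 2 + 2) / 4 = 15/4 = 3.75

Step 2 — sample variances and covariances s[i,j] = (1/(n-1)) · Σ_k (x_{k,i} - mean_i) · (x_{k,j} - mean_j), with n-1 = 3:
  s[X,X] = ((1.25)·(1.25) + (0.25)·(0.25) + (-3.75)·(-3.75) + (2.25)·(2.25)) / 3 = 20.75/3 = 6.9167
  s[X,Y] = ((1.25)·(-1.5) + (0.25)·(1.5) + (-3.75)·(0.5) + (2.25)·(-0.5)) / 3 = -4.5/3 = -1.5
  s[X,Z] = ((1.25)·(3.25) + (0.25)·(0.25) + (-3.75)·(-1.75) + (2.25)·(-1.75)) / 3 = 6.75/3 = 2.25
  s[Y,Y] = ((-1.5)·(-1.5) + (1.5)·(1.5) + (0.5)·(0.5) + (-0.5)·(-0.5)) / 3 = 5/3 = 1.6667
  s[Y,Z] = ((-1.5)·(3.25) + (1.5)·(0.25) + (0.5)·(-1.75) + (-0.5)·(-1.75)) / 3 = -4.5/3 = -1.5
  s[Z,Z] = ((3.25)·(3.25) + (0.25)·(0.25) + (-1.75)·(-1.75) + (-1.75)·(-1.75)) / 3 = 16.75/3 = 5.5833
  Sample standard deviations s_i = √(s[i,i]):
  s(X) = √(6.9167) = 2.63
  s(Y) = √(1.6667) = 1.291
  s(Z) = √(5.5833) = 2.3629

Step 3 — r_{ij} = s_{ij} / (s_i · s_j):
  r[X,X] = 1 (diagonal).
  r[X,Y] = -1.5 / (2.63 · 1.291) = -1.5 / 3.3953 = -0.4418
  r[X,Z] = 2.25 / (2.63 · 2.3629) = 2.25 / 6.2143 = 0.3621
  r[Y,Y] = 1 (diagonal).
  r[Y,Z] = -1.5 / (1.291 · 2.3629) = -1.5 / 3.0505 = -0.4917
  r[Z,Z] = 1 (diagonal).

R is symmetric with unit diagonal. Assembling:

R = [[1, -0.4418, 0.3621],
 [-0.4418, 1, -0.4917],
 [0.3621, -0.4917, 1]]


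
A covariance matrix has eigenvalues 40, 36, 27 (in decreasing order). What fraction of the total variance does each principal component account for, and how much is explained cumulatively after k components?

Step 1 — total variance = trace(Sigma) = Σ λ_i = 40 + 36 + 27 = 103.

Step 2 — fraction explained by component i = λ_i / Σ λ:
  PC1: 40/103 = 0.3883
  PC2: 36/103 = 0.3495
  PC3: 27/103 = 0.2621

Step 3 — cumulative fraction after k components = (λ_1 + ... + λ_k) / Σ λ:
  k = 1: 40/103 = 0.3883
  k = 2: (40 + 36)/103 = 76/103 = 0.7379
  k = 3: (40 + 36 + 27)/103 = 103/103 = 1

Summary (fraction, with percent):

explained: PC1 0.3883 (38.83%), PC2 0.3495 (34.95%), PC3 0.2621 (26.21%);  cumulative: 0.3883, 0.7379, 1


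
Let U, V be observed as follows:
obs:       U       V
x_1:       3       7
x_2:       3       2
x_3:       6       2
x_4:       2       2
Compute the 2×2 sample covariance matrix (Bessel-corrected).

Step 1 — column means:
  mean(U) = (3 + 3 + 6 + 2) / 4 = 14/4 = 3.5
  mean(V) = (7 + 2 + 2 + 2) / 4 = 13/4 = 3.25

Step 2 — sample covariance S[i,j] = (1/(n-1)) · Σ_k (x_{k,i} - mean_i) · (x_{k,j} - mean_j), with n-1 = 3.
  S[U,U] = ((-0.5)·(-0.5) + (-0.5)·(-0.5) + (2.5)·(2.5) + (-1.5)·(-1.5)) / 3 = 9/3 = 3
  S[U,V] = ((-0.5)·(3.75) + (-0.5)·(-1.25) + (2.5)·(-1.25) + (-1.5)·(-1.25)) / 3 = -2.5/3 = -0.8333
  S[V,V] = ((3.75)·(3.75) + (-1.25)·(-1.25) + (-1.25)·(-1.25) + (-1.25)·(-1.25)) / 3 = 18.75/3 = 6.25

S is symmetric (S[j,i] = S[i,j]). Assembling:

S = [[3, -0.8333],
 [-0.8333, 6.25]]


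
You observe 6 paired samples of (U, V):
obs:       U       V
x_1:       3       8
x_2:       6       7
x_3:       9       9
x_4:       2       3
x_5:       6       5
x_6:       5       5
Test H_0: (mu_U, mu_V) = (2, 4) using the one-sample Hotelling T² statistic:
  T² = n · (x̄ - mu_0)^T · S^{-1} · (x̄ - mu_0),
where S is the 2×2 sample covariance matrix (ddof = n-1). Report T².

Step 1 — sample mean vector:
  mean(U) = (3 + 6 + 9 + 2 + 6 + 5) / 6 = 31/6 = 5.1667
  mean(V) = (8 + 7 + 9 + 3 + 5 + 5) / 6 = 37/6 = 6.1667
  x̄ = (5.1667, 6.1667),  deviation x̄ - mu_0 = (5.1667, 6.1667) - (2, 4) = (3.1667, 2.1667).

Step 2 — sample covariance matrix, S[i,j] = (1/(n-1)) · Σ_k (x_{k,i} - mean_i) · (x_{k,j} - mean_j), divisor n-1 = 5:
  S[U,U] = ((-2.1667)·(-2.1667) + (0.8333)·(0.8333) + (3.8333)·(3.8333) + (-3.1667)·(-3.1667) + (0.8333)·(0.8333) + (-0.1667)·(-0.1667)) / 5 = 30.8333/5 = 6.1667
  S[U,V] = ((-2.1667)·(1.8333) + (0.8333)·(0.8333) + (3.8333)·(2.8333) + (-3.1667)·(-3.1667) + (0.8333)·(-1.1667) + (-0.1667)·(-1.1667)) / 5 = 16.8333/5 = 3.3667
  S[V,V] = ((1.8333)·(1.8333) + (0.8333)·(0.8333) + (2.8333)·(2.8333) + (-3.1667)·(-3.1667) + (-1.1667)·(-1.1667) + (-1.1667)·(-1.1667)) / 5 = 24.8333/5 = 4.9667
  S = [[6.1667, 3.3667],
 [3.3667, 4.9667]].

Step 3 — invert S. det(S) = 6.1667·4.9667 - (3.3667)² = 19.2933.
  S^{-1} = (1/det) · [[d, -b], [-b, a]] = [[0.2574, -0.1745],
 [-0.1745, 0.3196]].

Step 4 — quadratic form (x̄ - mu_0)^T · S^{-1} · (x̄ - mu_0):
  S^{-1} · (x̄ - mu_0) = (0.4371, 0.1399),
  (x̄ - mu_0)^T · [...] = (3.1667)·(0.4371) + (2.1667)·(0.1399) = 1.6874.

Step 5 — scale by n: T² = 6 · 1.6874 = 10.1244.

T² ≈ 10.1244


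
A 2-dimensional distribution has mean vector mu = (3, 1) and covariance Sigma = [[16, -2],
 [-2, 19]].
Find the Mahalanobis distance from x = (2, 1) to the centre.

Step 1 — centre the observation: (x - mu) = (-1, 0).

Step 2 — invert Sigma. det(Sigma) = 16·19 - (-2)² = 300.
  Sigma^{-1} = (1/det) · [[d, -b], [-b, a]] = [[0.0633, 0.0067],
 [0.0067, 0.0533]].

Step 3 — form the quadratic (x - mu)^T · Sigma^{-1} · (x - mu):
  Sigma^{-1} · (x - mu) = (-0.0633, -0.0067).
  (x - mu)^T · [Sigma^{-1} · (x - mu)] = (-1)·(-0.0633) + (0)·(-0.0067) = 0.0633.

Step 4 — take square root: d = √(0.0633) ≈ 0.2517.

d(x, mu) = √(0.0633) ≈ 0.2517


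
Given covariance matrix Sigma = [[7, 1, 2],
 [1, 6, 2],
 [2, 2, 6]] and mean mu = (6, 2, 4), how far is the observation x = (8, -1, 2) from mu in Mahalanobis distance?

Step 1 — centre the observation: (x - mu) = (2, -3, -2).

Step 2 — invert Sigma (cofactor / det for 3×3, or solve directly):
  Sigma^{-1} = [[0.1584, -0.0099, -0.0495],
 [-0.0099, 0.1881, -0.0594],
 [-0.0495, -0.0594, 0.203]].

Step 3 — form the quadratic (x - mu)^T · Sigma^{-1} · (x - mu):
  Sigma^{-1} · (x - mu) = (0.4455, -0.4653, -0.3267).
  (x - mu)^T · [Sigma^{-1} · (x - mu)] = (2)·(0.4455) + (-3)·(-0.4653) + (-2)·(-0.3267) = 2.9406.

Step 4 — take square root: d = √(2.9406) ≈ 1.7148.

d(x, mu) = √(2.9406) ≈ 1.7148


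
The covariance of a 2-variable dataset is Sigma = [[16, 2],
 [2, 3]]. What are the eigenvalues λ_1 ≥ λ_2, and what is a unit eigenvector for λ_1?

Step 1 — characteristic polynomial of 2×2 Sigma:
  det(Sigma - λI) = λ² - trace · λ + det = 0.
  trace = 16 + 3 = 19, det = 16·3 - (2)² = 44.
Step 2 — discriminant:
  Δ = trace² - 4·det = 361 - 176 = 185.
Step 3 — eigenvalues:
  λ = (trace ± √Δ)/2 = (19 ± 13.6015)/2,
  λ_1 = 16.3007,  λ_2 = 2.6993.

Step 4 — unit eigenvector for λ_1: solve (Sigma - λ_1 I)v = 0. First row:
  (16 - 16.3007)·v_x + (2)·v_y = 0, i.e. (-0.3007)·v_x + (2)·v_y = 0,
  so v ∝ (b, λ_1 - a) = (2, 0.3007) = u.
  ||u|| = √((2)² + (0.3007)²) = √(4.0904) ≈ 2.0225,
  v_1 = u/||u|| ≈ (0.9889, 0.1487) (||v_1|| = 1).

λ_1 = 16.3007,  λ_2 = 2.6993;  v_1 ≈ (0.9889, 0.1487)


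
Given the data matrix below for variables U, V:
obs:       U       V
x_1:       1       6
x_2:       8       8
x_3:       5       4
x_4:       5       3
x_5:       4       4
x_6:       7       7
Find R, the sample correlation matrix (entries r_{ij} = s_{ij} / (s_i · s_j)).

Step 1 — column means:
  mean(U) = (1 + 8 + 5 + 5 + 4 + 7) / 6 = 30/6 = 5
  mean(V) = (6 + 8 + 4 + 3 + 4 + 7) / 6 = 32/6 = 5.3333

Step 2 — sample variances and covariances s[i,j] = (1/(n-1)) · Σ_k (x_{k,i} - mean_i) · (x_{k,j} - mean_j), with n-1 = 5:
  s[U,U] = ((-4)·(-4) + (3)·(3) + (0)·(0) + (0)·(0) + (-1)·(-1) + (2)·(2)) / 5 = 30/5 = 6
  s[U,V] = ((-4)·(0.6667) + (3)·(2.6667) + (0)·(-1.3333) + (0)·(-2.3333) + (-1)·(-1.3333) + (2)·(1.6667)) / 5 = 10/5 = 2
  s[V,V] = ((0.6667)·(0.6667) + (2.6667)·(2.6667) + (-1.3333)·(-1.3333) + (-2.3333)·(-2.3333) + (-1.3333)·(-1.3333) + (1.6667)·(1.6667)) / 5 = 19.3333/5 = 3.8667
  Sample standard deviations s_i = √(s[i,i]):
  s(U) = √(6) = 2.4495
  s(V) = √(3.8667) = 1.9664

Step 3 — r_{ij} = s_{ij} / (s_i · s_j):
  r[U,U] = 1 (diagonal).
  r[U,V] = 2 / (2.4495 · 1.9664) = 2 / 4.8166 = 0.4152
  r[V,V] = 1 (diagonal).

R is symmetric with unit diagonal. Assembling:

R = [[1, 0.4152],
 [0.4152, 1]]


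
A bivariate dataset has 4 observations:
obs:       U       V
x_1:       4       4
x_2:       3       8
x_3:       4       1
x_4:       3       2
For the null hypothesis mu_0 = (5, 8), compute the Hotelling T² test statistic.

Step 1 — sample mean vector:
  mean(U) = (4 + 3 + 4 + 3) / 4 = 14/4 = 3.5
  mean(V) = (4 + 8 + 1 + 2) / 4 = 15/4 = 3.75
  x̄ = (3.5, 3.75),  deviation x̄ - mu_0 = (3.5, 3.75) - (5, 8) = (-1.5, -4.25).

Step 2 — sample covariance matrix, S[i,j] = (1/(n-1)) · Σ_k (x_{k,i} - mean_i) · (x_{k,j} - mean_j), divisor n-1 = 3:
  S[U,U] = ((0.5)·(0.5) + (-0.5)·(-0.5) + (0.5)·(0.5) + (-0.5)·(-0.5)) / 3 = 1/3 = 0.3333
  S[U,V] = ((0.5)·(0.25) + (-0.5)·(4.25) + (0.5)·(-2.75) + (-0.5)·(-1.75)) / 3 = -2.5/3 = -0.8333
  S[V,V] = ((0.25)·(0.25) + (4.25)·(4.25) + (-2.75)·(-2.75) + (-1.75)·(-1.75)) / 3 = 28.75/3 = 9.5833
  S = [[0.3333, -0.8333],
 [-0.8333, 9.5833]].

Step 3 — invert S. det(S) = 0.3333·9.5833 - (-0.8333)² = 2.5.
  S^{-1} = (1/det) · [[d, -b], [-b, a]] = [[3.8333, 0.3333],
 [0.3333, 0.1333]].

Step 4 — quadratic form (x̄ - mu_0)^T · S^{-1} · (x̄ - mu_0):
  S^{-1} · (x̄ - mu_0) = (-7.1667, -1.0667),
  (x̄ - mu_0)^T · [...] = (-1.5)·(-7.1667) + (-4.25)·(-1.0667) = 15.2833.

Step 5 — scale by n: T² = 4 · 15.2833 = 61.1333.

T² ≈ 61.1333


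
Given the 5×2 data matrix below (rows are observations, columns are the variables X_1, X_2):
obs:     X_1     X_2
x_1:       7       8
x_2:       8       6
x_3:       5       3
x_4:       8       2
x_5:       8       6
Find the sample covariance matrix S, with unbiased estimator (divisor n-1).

Step 1 — column means:
  mean(X_1) = (7 + 8 + 5 + 8 + 8) / 5 = 36/5 = 7.2
  mean(X_2) = (8 + 6 + 3 + 2 + 6) / 5 = 25/5 = 5

Step 2 — sample covariance S[i,j] = (1/(n-1)) · Σ_k (x_{k,i} - mean_i) · (x_{k,j} - mean_j), with n-1 = 4.
  S[X_1,X_1] = ((-0.2)·(-0.2) + (0.8)·(0.8) + (-2.2)·(-2.2) + (0.8)·(0.8) + (0.8)·(0.8)) / 4 = 6.8/4 = 1.7
  S[X_1,X_2] = ((-0.2)·(3) + (0.8)·(1) + (-2.2)·(-2) + (0.8)·(-3) + (0.8)·(1)) / 4 = 3/4 = 0.75
  S[X_2,X_2] = ((3)·(3) + (1)·(1) + (-2)·(-2) + (-3)·(-3) + (1)·(1)) / 4 = 24/4 = 6

S is symmetric (S[j,i] = S[i,j]). Assembling:

S = [[1.7, 0.75],
 [0.75, 6]]


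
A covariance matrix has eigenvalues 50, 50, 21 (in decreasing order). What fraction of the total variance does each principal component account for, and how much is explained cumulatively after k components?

Step 1 — total variance = trace(Sigma) = Σ λ_i = 50 + 50 + 21 = 121.

Step 2 — fraction explained by component i = λ_i / Σ λ:
  PC1: 50/121 = 0.4132
  PC2: 50/121 = 0.4132
  PC3: 21/121 = 0.1736

Step 3 — cumulative fraction after k components = (λ_1 + ... + λ_k) / Σ λ:
  k = 1: 50/121 = 0.4132
  k = 2: (50 + 50)/121 = 100/121 = 0.8264
  k = 3: (50 + 50 + 21)/121 = 121/121 = 1

Summary (fraction, with percent):

explained: PC1 0.4132 (41.32%), PC2 0.4132 (41.32%), PC3 0.1736 (17.36%);  cumulative: 0.4132, 0.8264, 1


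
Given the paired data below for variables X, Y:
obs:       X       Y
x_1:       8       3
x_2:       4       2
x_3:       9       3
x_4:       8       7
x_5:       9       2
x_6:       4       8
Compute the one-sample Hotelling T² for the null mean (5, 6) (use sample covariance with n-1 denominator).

Step 1 — sample mean vector:
  mean(X) = (8 + 4 + 9 + 8 + 9 + 4) / 6 = 42/6 = 7
  mean(Y) = (3 + 2 + 3 + 7 + 2 + 8) / 6 = 25/6 = 4.1667
  x̄ = (7, 4.1667),  deviation x̄ - mu_0 = (7, 4.1667) - (5, 6) = (2, -1.8333).

Step 2 — sample covariance matrix, S[i,j] = (1/(n-1)) · Σ_k (x_{k,i} - mean_i) · (x_{k,j} - mean_j), divisor n-1 = 5:
  S[X,X] = ((1)·(1) + (-3)·(-3) + (2)·(2) + (1)·(1) + (2)·(2) + (-3)·(-3)) / 5 = 28/5 = 5.6
  S[X,Y] = ((1)·(-1.1667) + (-3)·(-2.1667) + (2)·(-1.1667) + (1)·(2.8333) + (2)·(-2.1667) + (-3)·(3.8333)) / 5 = -10/5 = -2
  S[Y,Y] = ((-1.1667)·(-1.1667) + (-2.1667)·(-2.1667) + (-1.1667)·(-1.1667) + (2.8333)·(2.8333) + (-2.1667)·(-2.1667) + (3.8333)·(3.8333)) / 5 = 34.8333/5 = 6.9667
  S = [[5.6, -2],
 [-2, 6.9667]].

Step 3 — invert S. det(S) = 5.6·6.9667 - (-2)² = 35.0133.
  S^{-1} = (1/det) · [[d, -b], [-b, a]] = [[0.199, 0.0571],
 [0.0571, 0.1599]].

Step 4 — quadratic form (x̄ - mu_0)^T · S^{-1} · (x̄ - mu_0):
  S^{-1} · (x̄ - mu_0) = (0.2932, -0.179),
  (x̄ - mu_0)^T · [...] = (2)·(0.2932) + (-1.8333)·(-0.179) = 0.9146.

Step 5 — scale by n: T² = 6 · 0.9146 = 5.4874.

T² ≈ 5.4874


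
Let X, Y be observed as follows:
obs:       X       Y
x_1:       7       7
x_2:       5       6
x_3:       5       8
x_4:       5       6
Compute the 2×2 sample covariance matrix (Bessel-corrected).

Step 1 — column means:
  mean(X) = (7 + 5 + 5 + 5) / 4 = 22/4 = 5.5
  mean(Y) = (7 + 6 + 8 + 6) / 4 = 27/4 = 6.75

Step 2 — sample covariance S[i,j] = (1/(n-1)) · Σ_k (x_{k,i} - mean_i) · (x_{k,j} - mean_j), with n-1 = 3.
  S[X,X] = ((1.5)·(1.5) + (-0.5)·(-0.5) + (-0.5)·(-0.5) + (-0.5)·(-0.5)) / 3 = 3/3 = 1
  S[X,Y] = ((1.5)·(0.25) + (-0.5)·(-0.75) + (-0.5)·(1.25) + (-0.5)·(-0.75)) / 3 = 0.5/3 = 0.1667
  S[Y,Y] = ((0.25)·(0.25) + (-0.75)·(-0.75) + (1.25)·(1.25) + (-0.75)·(-0.75)) / 3 = 2.75/3 = 0.9167

S is symmetric (S[j,i] = S[i,j]). Assembling:

S = [[1, 0.1667],
 [0.1667, 0.9167]]


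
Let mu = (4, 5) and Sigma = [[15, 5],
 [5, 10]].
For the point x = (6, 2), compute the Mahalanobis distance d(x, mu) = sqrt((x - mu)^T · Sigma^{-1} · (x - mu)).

Step 1 — centre the observation: (x - mu) = (2, -3).

Step 2 — invert Sigma. det(Sigma) = 15·10 - (5)² = 125.
  Sigma^{-1} = (1/det) · [[d, -b], [-b, a]] = [[0.08, -0.04],
 [-0.04, 0.12]].

Step 3 — form the quadratic (x - mu)^T · Sigma^{-1} · (x - mu):
  Sigma^{-1} · (x - mu) = (0.28, -0.44).
  (x - mu)^T · [Sigma^{-1} · (x - mu)] = (2)·(0.28) + (-3)·(-0.44) = 1.88.

Step 4 — take square root: d = √(1.88) ≈ 1.3711.

d(x, mu) = √(1.88) ≈ 1.3711


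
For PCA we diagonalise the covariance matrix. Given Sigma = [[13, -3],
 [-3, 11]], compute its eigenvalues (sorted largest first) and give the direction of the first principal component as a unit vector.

Step 1 — characteristic polynomial of 2×2 Sigma:
  det(Sigma - λI) = λ² - trace · λ + det = 0.
  trace = 13 + 11 = 24, det = 13·11 - (-3)² = 134.
Step 2 — discriminant:
  Δ = trace² - 4·det = 576 - 536 = 40.
Step 3 — eigenvalues:
  λ = (trace ± √Δ)/2 = (24 ± 6.3246)/2,
  λ_1 = 15.1623,  λ_2 = 8.8377.

Step 4 — unit eigenvector for λ_1: solve (Sigma - λ_1 I)v = 0. First row:
  (13 - 15.1623)·v_x + (-3)·v_y = 0, i.e. (-2.1623)·v_x + (-3)·v_y = 0,
  so v ∝ (b, λ_1 - a) = (-3, 2.1623); multiply by -1 so the first entry is positive: u = (3, -2.1623).
  ||u|| = √((3)² + (-2.1623)²) = √(13.6754) ≈ 3.698,
  v_1 = u/||u|| ≈ (0.8112, -0.5847) (||v_1|| = 1).

λ_1 = 15.1623,  λ_2 = 8.8377;  v_1 ≈ (0.8112, -0.5847)


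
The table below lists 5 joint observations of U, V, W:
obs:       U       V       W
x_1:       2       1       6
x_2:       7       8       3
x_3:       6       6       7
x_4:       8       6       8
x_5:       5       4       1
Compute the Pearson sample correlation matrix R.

Step 1 — column means:
  mean(U) = (2 + 7 + 6 + 8 + 5) / 5 = 28/5 = 5.6
  mean(V) = (1 + 8 + 6 + 6 + 4) / 5 = 25/5 = 5
  mean(W) = (6 + 3 + 7 + 8 + 1) / 5 = 25/5 = 5

Step 2 — sample variances and covariances s[i,j] = (1/(n-1)) · Σ_k (x_{k,i} - mean_i) · (x_{k,j} - mean_j), with n-1 = 4:
  s[U,U] = ((-3.6)·(-3.6) + (1.4)·(1.4) + (0.4)·(0.4) + (2.4)·(2.4) + (-0.6)·(-0.6)) / 4 = 21.2/4 = 5.3
  s[U,V] = ((-3.6)·(-4) + (1.4)·(3) + (0.4)·(1) + (2.4)·(1) + (-0.6)·(-1)) / 4 = 22/4 = 5.5
  s[U,W] = ((-3.6)·(1) + (1.4)·(-2) + (0.4)·(2) + (2.4)·(3) + (-0.6)·(-4)) / 4 = 4/4 = 1
  s[V,V] = ((-4)·(-4) + (3)·(3) + (1)·(1) + (1)·(1) + (-1)·(-1)) / 4 = 28/4 = 7
  s[V,W] = ((-4)·(1) + (3)·(-2) + (1)·(2) + (1)·(3) + (-1)·(-4)) / 4 = -1/4 = -0.25
  s[W,W] = ((1)·(1) + (-2)·(-2) + (2)·(2) + (3)·(3) + (-4)·(-4)) / 4 = 34/4 = 8.5
  Sample standard deviations s_i = √(s[i,i]):
  s(U) = √(5.3) = 2.3022
  s(V) = √(7) = 2.6458
  s(W) = √(8.5) = 2.9155

Step 3 — r_{ij} = s_{ij} / (s_i · s_j):
  r[U,U] = 1 (diagonal).
  r[U,V] = 5.5 / (2.3022 · 2.6458) = 5.5 / 6.091 = 0.903
  r[U,W] = 1 / (2.3022 · 2.9155) = 1 / 6.7119 = 0.149
  r[V,V] = 1 (diagonal).
  r[V,W] = -0.25 / (2.6458 · 2.9155) = -0.25 / 7.7136 = -0.0324
  r[W,W] = 1 (diagonal).

R is symmetric with unit diagonal. Assembling:

R = [[1, 0.903, 0.149],
 [0.903, 1, -0.0324],
 [0.149, -0.0324, 1]]


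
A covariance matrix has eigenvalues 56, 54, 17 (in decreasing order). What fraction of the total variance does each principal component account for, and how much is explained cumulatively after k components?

Step 1 — total variance = trace(Sigma) = Σ λ_i = 56 + 54 + 17 = 127.

Step 2 — fraction explained by component i = λ_i / Σ λ:
  PC1: 56/127 = 0.4409
  PC2: 54/127 = 0.4252
  PC3: 17/127 = 0.1339

Step 3 — cumulative fraction after k components = (λ_1 + ... + λ_k) / Σ λ:
  k = 1: 56/127 = 0.4409
  k = 2: (56 + 54)/127 = 110/127 = 0.8661
  k = 3: (56 + 54 + 17)/127 = 127/127 = 1

Summary (fraction, with percent):

explained: PC1 0.4409 (44.09%), PC2 0.4252 (42.52%), PC3 0.1339 (13.39%);  cumulative: 0.4409, 0.8661, 1


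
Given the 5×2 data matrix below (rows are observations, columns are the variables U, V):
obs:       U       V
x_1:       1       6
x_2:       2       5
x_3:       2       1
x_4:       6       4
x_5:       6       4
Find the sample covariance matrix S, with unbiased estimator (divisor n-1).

Step 1 — column means:
  mean(U) = (1 + 2 + 2 + 6 + 6) / 5 = 17/5 = 3.4
  mean(V) = (6 + 5 + 1 + 4 + 4) / 5 = 20/5 = 4

Step 2 — sample covariance S[i,j] = (1/(n-1)) · Σ_k (x_{k,i} - mean_i) · (x_{k,j} - mean_j), with n-1 = 4.
  S[U,U] = ((-2.4)·(-2.4) + (-1.4)·(-1.4) + (-1.4)·(-1.4) + (2.6)·(2.6) + (2.6)·(2.6)) / 4 = 23.2/4 = 5.8
  S[U,V] = ((-2.4)·(2) + (-1.4)·(1) + (-1.4)·(-3) + (2.6)·(0) + (2.6)·(0)) / 4 = -2/4 = -0.5
  S[V,V] = ((2)·(2) + (1)·(1) + (-3)·(-3) + (0)·(0) + (0)·(0)) / 4 = 14/4 = 3.5

S is symmetric (S[j,i] = S[i,j]). Assembling:

S = [[5.8, -0.5],
 [-0.5, 3.5]]


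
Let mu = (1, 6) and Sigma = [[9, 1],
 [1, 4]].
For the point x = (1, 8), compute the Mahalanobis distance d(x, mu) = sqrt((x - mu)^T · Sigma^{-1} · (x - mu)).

Step 1 — centre the observation: (x - mu) = (0, 2).

Step 2 — invert Sigma. det(Sigma) = 9·4 - (1)² = 35.
  Sigma^{-1} = (1/det) · [[d, -b], [-b, a]] = [[0.1143, -0.0286],
 [-0.0286, 0.2571]].

Step 3 — form the quadratic (x - mu)^T · Sigma^{-1} · (x - mu):
  Sigma^{-1} · (x - mu) = (-0.0571, 0.5143).
  (x - mu)^T · [Sigma^{-1} · (x - mu)] = (0)·(-0.0571) + (2)·(0.5143) = 1.0286.

Step 4 — take square root: d = √(1.0286) ≈ 1.0142.

d(x, mu) = √(1.0286) ≈ 1.0142


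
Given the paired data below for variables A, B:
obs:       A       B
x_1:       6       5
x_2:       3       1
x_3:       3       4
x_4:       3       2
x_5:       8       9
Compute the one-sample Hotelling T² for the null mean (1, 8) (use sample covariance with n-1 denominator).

Step 1 — sample mean vector:
  mean(A) = (6 + 3 + 3 + 3 + 8) / 5 = 23/5 = 4.6
  mean(B) = (5 + 1 + 4 + 2 + 9) / 5 = 21/5 = 4.2
  x̄ = (4.6, 4.2),  deviation x̄ - mu_0 = (4.6, 4.2) - (1, 8) = (3.6, -3.8).

Step 2 — sample covariance matrix, S[i,j] = (1/(n-1)) · Σ_k (x_{k,i} - mean_i) · (x_{k,j} - mean_j), divisor n-1 = 4:
  S[A,A] = ((1.4)·(1.4) + (-1.6)·(-1.6) + (-1.6)·(-1.6) + (-1.6)·(-1.6) + (3.4)·(3.4)) / 4 = 21.2/4 = 5.3
  S[A,B] = ((1.4)·(0.8) + (-1.6)·(-3.2) + (-1.6)·(-0.2) + (-1.6)·(-2.2) + (3.4)·(4.8)) / 4 = 26.4/4 = 6.6
  S[B,B] = ((0.8)·(0.8) + (-3.2)·(-3.2) + (-0.2)·(-0.2) + (-2.2)·(-2.2) + (4.8)·(4.8)) / 4 = 38.8/4 = 9.7
  S = [[5.3, 6.6],
 [6.6, 9.7]].

Step 3 — invert S. det(S) = 5.3·9.7 - (6.6)² = 7.85.
  S^{-1} = (1/det) · [[d, -b], [-b, a]] = [[1.2357, -0.8408],
 [-0.8408, 0.6752]].

Step 4 — quadratic form (x̄ - mu_0)^T · S^{-1} · (x̄ - mu_0):
  S^{-1} · (x̄ - mu_0) = (7.6433, -5.5924),
  (x̄ - mu_0)^T · [...] = (3.6)·(7.6433) + (-3.8)·(-5.5924) = 48.7669.

Step 5 — scale by n: T² = 5 · 48.7669 = 243.8344.

T² ≈ 243.8344


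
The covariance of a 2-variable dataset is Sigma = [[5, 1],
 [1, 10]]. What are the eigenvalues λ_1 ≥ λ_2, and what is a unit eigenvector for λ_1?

Step 1 — characteristic polynomial of 2×2 Sigma:
  det(Sigma - λI) = λ² - trace · λ + det = 0.
  trace = 5 + 10 = 15, det = 5·10 - (1)² = 49.
Step 2 — discriminant:
  Δ = trace² - 4·det = 225 - 196 = 29.
Step 3 — eigenvalues:
  λ = (trace ± √Δ)/2 = (15 ± 5.3852)/2,
  λ_1 = 10.1926,  λ_2 = 4.8074.

Step 4 — unit eigenvector for λ_1: solve (Sigma - λ_1 I)v = 0. First row:
  (5 - 10.1926)·v_x + (1)·v_y = 0, i.e. (-5.1926)·v_x + (1)·v_y = 0,
  so v ∝ (b, λ_1 - a) = (1, 5.1926) = u.
  ||u|| = √((1)² + (5.1926)²) = √(27.9629) ≈ 5.288,
  v_1 = u/||u|| ≈ (0.1891, 0.982) (||v_1|| = 1).

λ_1 = 10.1926,  λ_2 = 4.8074;  v_1 ≈ (0.1891, 0.982)


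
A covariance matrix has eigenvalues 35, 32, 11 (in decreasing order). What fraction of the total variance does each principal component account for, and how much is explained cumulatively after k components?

Step 1 — total variance = trace(Sigma) = Σ λ_i = 35 + 32 + 11 = 78.

Step 2 — fraction explained by component i = λ_i / Σ λ:
  PC1: 35/78 = 0.4487
  PC2: 32/78 = 0.4103
  PC3: 11/78 = 0.141

Step 3 — cumulative fraction after k components = (λ_1 + ... + λ_k) / Σ λ:
  k = 1: 35/78 = 0.4487
  k = 2: (35 + 32)/78 = 67/78 = 0.859
  k = 3: (35 + 32 + 11)/78 = 78/78 = 1

Summary (fraction, with percent):

explained: PC1 0.4487 (44.87%), PC2 0.4103 (41.03%), PC3 0.141 (14.1%);  cumulative: 0.4487, 0.859, 1


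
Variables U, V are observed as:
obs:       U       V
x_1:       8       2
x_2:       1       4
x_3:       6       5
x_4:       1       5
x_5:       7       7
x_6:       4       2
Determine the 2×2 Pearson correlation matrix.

Step 1 — column means:
  mean(U) = (8 + 1 + 6 + 1 + 7 + 4) / 6 = 27/6 = 4.5
  mean(V) = (2 + 4 + 5 + 5 + 7 + 2) / 6 = 25/6 = 4.1667

Step 2 — sample variances and covariances s[i,j] = (1/(n-1)) · Σ_k (x_{k,i} - mean_i) · (x_{k,j} - mean_j), with n-1 = 5:
  s[U,U] = ((3.5)·(3.5) + (-3.5)·(-3.5) + (1.5)·(1.5) + (-3.5)·(-3.5) + (2.5)·(2.5) + (-0.5)·(-0.5)) / 5 = 45.5/5 = 9.1
  s[U,V] = ((3.5)·(-2.1667) + (-3.5)·(-0.1667) + (1.5)·(0.8333) + (-3.5)·(0.8333) + (2.5)·(2.8333) + (-0.5)·(-2.1667)) / 5 = -0.5/5 = -0.1
  s[V,V] = ((-2.1667)·(-2.1667) + (-0.1667)·(-0.1667) + (0.8333)·(0.8333) + (0.8333)·(0.8333) + (2.8333)·(2.8333) + (-2.1667)·(-2.1667)) / 5 = 18.8333/5 = 3.7667
  Sample standard deviations s_i = √(s[i,i]):
  s(U) = √(9.1) = 3.0166
  s(V) = √(3.7667) = 1.9408

Step 3 — r_{ij} = s_{ij} / (s_i · s_j):
  r[U,U] = 1 (diagonal).
  r[U,V] = -0.1 / (3.0166 · 1.9408) = -0.1 / 5.8546 = -0.0171
  r[V,V] = 1 (diagonal).

R is symmetric with unit diagonal. Assembling:

R = [[1, -0.0171],
 [-0.0171, 1]]


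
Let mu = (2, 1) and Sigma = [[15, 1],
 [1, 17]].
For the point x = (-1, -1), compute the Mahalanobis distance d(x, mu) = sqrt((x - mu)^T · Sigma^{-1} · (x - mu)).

Step 1 — centre the observation: (x - mu) = (-3, -2).

Step 2 — invert Sigma. det(Sigma) = 15·17 - (1)² = 254.
  Sigma^{-1} = (1/det) · [[d, -b], [-b, a]] = [[0.0669, -0.0039],
 [-0.0039, 0.0591]].

Step 3 — form the quadratic (x - mu)^T · Sigma^{-1} · (x - mu):
  Sigma^{-1} · (x - mu) = (-0.1929, -0.1063).
  (x - mu)^T · [Sigma^{-1} · (x - mu)] = (-3)·(-0.1929) + (-2)·(-0.1063) = 0.7913.

Step 4 — take square root: d = √(0.7913) ≈ 0.8896.

d(x, mu) = √(0.7913) ≈ 0.8896


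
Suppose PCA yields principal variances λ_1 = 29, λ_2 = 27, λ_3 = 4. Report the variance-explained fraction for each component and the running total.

Step 1 — total variance = trace(Sigma) = Σ λ_i = 29 + 27 + 4 = 60.

Step 2 — fraction explained by component i = λ_i / Σ λ:
  PC1: 29/60 = 0.4833
  PC2: 27/60 = 0.45
  PC3: 4/60 = 0.0667

Step 3 — cumulative fraction after k components = (λ_1 + ... + λ_k) / Σ λ:
  k = 1: 29/60 = 0.4833
  k = 2: (29 + 27)/60 = 56/60 = 0.9333
  k = 3: (29 + 27 + 4)/60 = 60/60 = 1

Summary (fraction, with percent):

explained: PC1 0.4833 (48.33%), PC2 0.45 (45%), PC3 0.0667 (6.67%);  cumulative: 0.4833, 0.9333, 1


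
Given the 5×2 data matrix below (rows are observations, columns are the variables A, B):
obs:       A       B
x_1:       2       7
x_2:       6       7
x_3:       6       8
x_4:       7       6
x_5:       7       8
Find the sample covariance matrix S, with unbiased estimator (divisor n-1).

Step 1 — column means:
  mean(A) = (2 + 6 + 6 + 7 + 7) / 5 = 28/5 = 5.6
  mean(B) = (7 + 7 + 8 + 6 + 8) / 5 = 36/5 = 7.2

Step 2 — sample covariance S[i,j] = (1/(n-1)) · Σ_k (x_{k,i} - mean_i) · (x_{k,j} - mean_j), with n-1 = 4.
  S[A,A] = ((-3.6)·(-3.6) + (0.4)·(0.4) + (0.4)·(0.4) + (1.4)·(1.4) + (1.4)·(1.4)) / 4 = 17.2/4 = 4.3
  S[A,B] = ((-3.6)·(-0.2) + (0.4)·(-0.2) + (0.4)·(0.8) + (1.4)·(-1.2) + (1.4)·(0.8)) / 4 = 0.4/4 = 0.1
  S[B,B] = ((-0.2)·(-0.2) + (-0.2)·(-0.2) + (0.8)·(0.8) + (-1.2)·(-1.2) + (0.8)·(0.8)) / 4 = 2.8/4 = 0.7

S is symmetric (S[j,i] = S[i,j]). Assembling:

S = [[4.3, 0.1],
 [0.1, 0.7]]


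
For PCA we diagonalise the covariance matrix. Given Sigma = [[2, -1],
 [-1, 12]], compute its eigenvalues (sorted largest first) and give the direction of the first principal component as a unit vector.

Step 1 — characteristic polynomial of 2×2 Sigma:
  det(Sigma - λI) = λ² - trace · λ + det = 0.
  trace = 2 + 12 = 14, det = 2·12 - (-1)² = 23.
Step 2 — discriminant:
  Δ = trace² - 4·det = 196 - 92 = 104.
Step 3 — eigenvalues:
  λ = (trace ± √Δ)/2 = (14 ± 10.198)/2,
  λ_1 = 12.099,  λ_2 = 1.901.

Step 4 — unit eigenvector for λ_1: solve (Sigma - λ_1 I)v = 0. First row:
  (2 - 12.099)·v_x + (-1)·v_y = 0, i.e. (-10.099)·v_x + (-1)·v_y = 0,
  so v ∝ (b, λ_1 - a) = (-1, 10.099); multiply by -1 so the first entry is positive: u = (1, -10.099).
  ||u|| = √((1)² + (-10.099)²) = √(102.9902) ≈ 10.1484,
  v_1 = u/||u|| ≈ (0.0985, -0.9951) (||v_1|| = 1).

λ_1 = 12.099,  λ_2 = 1.901;  v_1 ≈ (0.0985, -0.9951)


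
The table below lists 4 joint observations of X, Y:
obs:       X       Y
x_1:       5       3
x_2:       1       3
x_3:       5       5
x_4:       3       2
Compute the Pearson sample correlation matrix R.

Step 1 — column means:
  mean(X) = (5 + 1 + 5 + 3) / 4 = 14/4 = 3.5
  mean(Y) = (3 + 3 + 5 + 2) / 4 = 13/4 = 3.25

Step 2 — sample variances and covariances s[i,j] = (1/(n-1)) · Σ_k (x_{k,i} - mean_i) · (x_{k,j} - mean_j), with n-1 = 3:
  s[X,X] = ((1.5)·(1.5) + (-2.5)·(-2.5) + (1.5)·(1.5) + (-0.5)·(-0.5)) / 3 = 11/3 = 3.6667
  s[X,Y] = ((1.5)·(-0.25) + (-2.5)·(-0.25) + (1.5)·(1.75) + (-0.5)·(-1.25)) / 3 = 3.5/3 = 1.1667
  s[Y,Y] = ((-0.25)·(-0.25) + (-0.25)·(-0.25) + (1.75)·(1.75) + (-1.25)·(-1.25)) / 3 = 4.75/3 = 1.5833
  Sample standard deviations s_i = √(s[i,i]):
  s(X) = √(3.6667) = 1.9149
  s(Y) = √(1.5833) = 1.2583

Step 3 — r_{ij} = s_{ij} / (s_i · s_j):
  r[X,X] = 1 (diagonal).
  r[X,Y] = 1.1667 / (1.9149 · 1.2583) = 1.1667 / 2.4095 = 0.4842
  r[Y,Y] = 1 (diagonal).

R is symmetric with unit diagonal. Assembling:

R = [[1, 0.4842],
 [0.4842, 1]]


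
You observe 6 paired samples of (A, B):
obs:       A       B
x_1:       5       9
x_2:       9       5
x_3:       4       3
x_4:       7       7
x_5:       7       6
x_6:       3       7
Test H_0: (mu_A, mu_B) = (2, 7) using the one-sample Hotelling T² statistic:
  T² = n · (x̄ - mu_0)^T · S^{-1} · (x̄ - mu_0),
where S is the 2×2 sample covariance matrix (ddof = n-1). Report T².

Step 1 — sample mean vector:
  mean(A) = (5 + 9 + 4 + 7 + 7 + 3) / 6 = 35/6 = 5.8333
  mean(B) = (9 + 5 + 3 + 7 + 6 + 7) / 6 = 37/6 = 6.1667
  x̄ = (5.8333, 6.1667),  deviation x̄ - mu_0 = (5.8333, 6.1667) - (2, 7) = (3.8333, -0.8333).

Step 2 — sample covariance matrix, S[i,j] = (1/(n-1)) · Σ_k (x_{k,i} - mean_i) · (x_{k,j} - mean_j), divisor n-1 = 5:
  S[A,A] = ((-0.8333)·(-0.8333) + (3.1667)·(3.1667) + (-1.8333)·(-1.8333) + (1.1667)·(1.1667) + (1.1667)·(1.1667) + (-2.8333)·(-2.8333)) / 5 = 24.8333/5 = 4.9667
  S[A,B] = ((-0.8333)·(2.8333) + (3.1667)·(-1.1667) + (-1.8333)·(-3.1667) + (1.1667)·(0.8333) + (1.1667)·(-0.1667) + (-2.8333)·(0.8333)) / 5 = -1.8333/5 = -0.3667
  S[B,B] = ((2.8333)·(2.8333) + (-1.1667)·(-1.1667) + (-3.1667)·(-3.1667) + (0.8333)·(0.8333) + (-0.1667)·(-0.1667) + (0.8333)·(0.8333)) / 5 = 20.8333/5 = 4.1667
  S = [[4.9667, -0.3667],
 [-0.3667, 4.1667]].

Step 3 — invert S. det(S) = 4.9667·4.1667 - (-0.3667)² = 20.56.
  S^{-1} = (1/det) · [[d, -b], [-b, a]] = [[0.2027, 0.0178],
 [0.0178, 0.2416]].

Step 4 — quadratic form (x̄ - mu_0)^T · S^{-1} · (x̄ - mu_0):
  S^{-1} · (x̄ - mu_0) = (0.762, -0.1329),
  (x̄ - mu_0)^T · [...] = (3.8333)·(0.762) + (-0.8333)·(-0.1329) = 3.0318.

Step 5 — scale by n: T² = 6 · 3.0318 = 18.1907.

T² ≈ 18.1907


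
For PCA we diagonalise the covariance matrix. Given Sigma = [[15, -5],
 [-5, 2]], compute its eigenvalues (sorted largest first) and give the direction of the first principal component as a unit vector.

Step 1 — characteristic polynomial of 2×2 Sigma:
  det(Sigma - λI) = λ² - trace · λ + det = 0.
  trace = 15 + 2 = 17, det = 15·2 - (-5)² = 5.
Step 2 — discriminant:
  Δ = trace² - 4·det = 289 - 20 = 269.
Step 3 — eigenvalues:
  λ = (trace ± √Δ)/2 = (17 ± 16.4012)/2,
  λ_1 = 16.7006,  λ_2 = 0.2994.

Step 4 — unit eigenvector for λ_1: solve (Sigma - λ_1 I)v = 0. First row:
  (15 - 16.7006)·v_x + (-5)·v_y = 0, i.e. (-1.7006)·v_x + (-5)·v_y = 0,
  so v ∝ (b, λ_1 - a) = (-5, 1.7006); multiply by -1 so the first entry is positive: u = (5, -1.7006).
  ||u|| = √((5)² + (-1.7006)²) = √(27.8921) ≈ 5.2813,
  v_1 = u/||u|| ≈ (0.9467, -0.322) (||v_1|| = 1).

λ_1 = 16.7006,  λ_2 = 0.2994;  v_1 ≈ (0.9467, -0.322)


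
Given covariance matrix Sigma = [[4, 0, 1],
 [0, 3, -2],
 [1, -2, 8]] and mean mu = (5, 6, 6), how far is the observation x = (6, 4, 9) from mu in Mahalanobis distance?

Step 1 — centre the observation: (x - mu) = (1, -2, 3).

Step 2 — invert Sigma (cofactor / det for 3×3, or solve directly):
  Sigma^{-1} = [[0.2597, -0.026, -0.039],
 [-0.026, 0.4026, 0.1039],
 [-0.039, 0.1039, 0.1558]].

Step 3 — form the quadratic (x - mu)^T · Sigma^{-1} · (x - mu):
  Sigma^{-1} · (x - mu) = (0.1948, -0.5195, 0.2208).
  (x - mu)^T · [Sigma^{-1} · (x - mu)] = (1)·(0.1948) + (-2)·(-0.5195) + (3)·(0.2208) = 1.8961.

Step 4 — take square root: d = √(1.8961) ≈ 1.377.

d(x, mu) = √(1.8961) ≈ 1.377


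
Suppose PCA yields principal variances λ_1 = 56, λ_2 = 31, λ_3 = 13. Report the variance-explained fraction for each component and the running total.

Step 1 — total variance = trace(Sigma) = Σ λ_i = 56 + 31 + 13 = 100.

Step 2 — fraction explained by component i = λ_i / Σ λ:
  PC1: 56/100 = 0.56
  PC2: 31/100 = 0.31
  PC3: 13/100 = 0.13

Step 3 — cumulative fraction after k components = (λ_1 + ... + λ_k) / Σ λ:
  k = 1: 56/100 = 0.56
  k = 2: (56 + 31)/100 = 87/100 = 0.87
  k = 3: (56 + 31 + 13)/100 = 100/100 = 1

Summary (fraction, with percent):

explained: PC1 0.56 (56%), PC2 0.31 (31%), PC3 0.13 (13%);  cumulative: 0.56, 0.87, 1


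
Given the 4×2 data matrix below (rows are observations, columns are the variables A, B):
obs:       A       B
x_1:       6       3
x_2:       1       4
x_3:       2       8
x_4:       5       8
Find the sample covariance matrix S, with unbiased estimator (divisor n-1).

Step 1 — column means:
  mean(A) = (6 + 1 + 2 + 5) / 4 = 14/4 = 3.5
  mean(B) = (3 + 4 + 8 + 8) / 4 = 23/4 = 5.75

Step 2 — sample covariance S[i,j] = (1/(n-1)) · Σ_k (x_{k,i} - mean_i) · (x_{k,j} - mean_j), with n-1 = 3.
  S[A,A] = ((2.5)·(2.5) + (-2.5)·(-2.5) + (-1.5)·(-1.5) + (1.5)·(1.5)) / 3 = 17/3 = 5.6667
  S[A,B] = ((2.5)·(-2.75) + (-2.5)·(-1.75) + (-1.5)·(2.25) + (1.5)·(2.25)) / 3 = -2.5/3 = -0.8333
  S[B,B] = ((-2.75)·(-2.75) + (-1.75)·(-1.75) + (2.25)·(2.25) + (2.25)·(2.25)) / 3 = 20.75/3 = 6.9167

S is symmetric (S[j,i] = S[i,j]). Assembling:

S = [[5.6667, -0.8333],
 [-0.8333, 6.9167]]


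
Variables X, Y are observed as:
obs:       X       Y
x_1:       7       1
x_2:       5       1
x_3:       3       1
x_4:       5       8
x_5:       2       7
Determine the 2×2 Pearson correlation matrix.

Step 1 — column means:
  mean(X) = (7 + 5 + 3 + 5 + 2) / 5 = 22/5 = 4.4
  mean(Y) = (1 + 1 + 1 + 8 + 7) / 5 = 18/5 = 3.6

Step 2 — sample variances and covariances s[i,j] = (1/(n-1)) · Σ_k (x_{k,i} - mean_i) · (x_{k,j} - mean_j), with n-1 = 4:
  s[X,X] = ((2.6)·(2.6) + (0.6)·(0.6) + (-1.4)·(-1.4) + (0.6)·(0.6) + (-2.4)·(-2.4)) / 4 = 15.2/4 = 3.8
  s[X,Y] = ((2.6)·(-2.6) + (0.6)·(-2.6) + (-1.4)·(-2.6) + (0.6)·(4.4) + (-2.4)·(3.4)) / 4 = -10.2/4 = -2.55
  s[Y,Y] = ((-2.6)·(-2.6) + (-2.6)·(-2.6) + (-2.6)·(-2.6) + (4.4)·(4.4) + (3.4)·(3.4)) / 4 = 51.2/4 = 12.8
  Sample standard deviations s_i = √(s[i,i]):
  s(X) = √(3.8) = 1.9494
  s(Y) = √(12.8) = 3.5777

Step 3 — r_{ij} = s_{ij} / (s_i · s_j):
  r[X,X] = 1 (diagonal).
  r[X,Y] = -2.55 / (1.9494 · 3.5777) = -2.55 / 6.9742 = -0.3656
  r[Y,Y] = 1 (diagonal).

R is symmetric with unit diagonal. Assembling:

R = [[1, -0.3656],
 [-0.3656, 1]]


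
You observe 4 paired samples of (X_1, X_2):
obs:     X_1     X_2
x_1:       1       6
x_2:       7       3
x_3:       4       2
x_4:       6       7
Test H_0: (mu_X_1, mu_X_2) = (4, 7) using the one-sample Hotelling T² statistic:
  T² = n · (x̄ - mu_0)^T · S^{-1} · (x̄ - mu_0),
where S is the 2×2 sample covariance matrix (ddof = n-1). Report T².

Step 1 — sample mean vector:
  mean(X_1) = (1 + 7 + 4 + 6) / 4 = 18/4 = 4.5
  mean(X_2) = (6 + 3 + 2 + 7) / 4 = 18/4 = 4.5
  x̄ = (4.5, 4.5),  deviation x̄ - mu_0 = (4.5, 4.5) - (4, 7) = (0.5, -2.5).

Step 2 — sample covariance matrix, S[i,j] = (1/(n-1)) · Σ_k (x_{k,i} - mean_i) · (x_{k,j} - mean_j), divisor n-1 = 3:
  S[X_1,X_1] = ((-3.5)·(-3.5) + (2.5)·(2.5) + (-0.5)·(-0.5) + (1.5)·(1.5)) / 3 = 21/3 = 7
  S[X_1,X_2] = ((-3.5)·(1.5) + (2.5)·(-1.5) + (-0.5)·(-2.5) + (1.5)·(2.5)) / 3 = -4/3 = -1.3333
  S[X_2,X_2] = ((1.5)·(1.5) + (-1.5)·(-1.5) + (-2.5)·(-2.5) + (2.5)·(2.5)) / 3 = 17/3 = 5.6667
  S = [[7, -1.3333],
 [-1.3333, 5.6667]].

Step 3 — invert S. det(S) = 7·5.6667 - (-1.3333)² = 37.8889.
  S^{-1} = (1/det) · [[d, -b], [-b, a]] = [[0.1496, 0.0352],
 [0.0352, 0.1848]].

Step 4 — quadratic form (x̄ - mu_0)^T · S^{-1} · (x̄ - mu_0):
  S^{-1} · (x̄ - mu_0) = (-0.0132, -0.4443),
  (x̄ - mu_0)^T · [...] = (0.5)·(-0.0132) + (-2.5)·(-0.4443) = 1.1041.

Step 5 — scale by n: T² = 4 · 1.1041 = 4.4164.

T² ≈ 4.4164


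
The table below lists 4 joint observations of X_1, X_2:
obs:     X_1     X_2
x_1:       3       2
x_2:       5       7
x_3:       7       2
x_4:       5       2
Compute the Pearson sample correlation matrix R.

Step 1 — column means:
  mean(X_1) = (3 + 5 + 7 + 5) / 4 = 20/4 = 5
  mean(X_2) = (2 + 7 + 2 + 2) / 4 = 13/4 = 3.25

Step 2 — sample variances and covariances s[i,j] = (1/(n-1)) · Σ_k (x_{k,i} - mean_i) · (x_{k,j} - mean_j), with n-1 = 3:
  s[X_1,X_1] = ((-2)·(-2) + (0)·(0) + (2)·(2) + (0)·(0)) / 3 = 8/3 = 2.6667
  s[X_1,X_2] = ((-2)·(-1.25) + (0)·(3.75) + (2)·(-1.25) + (0)·(-1.25)) / 3 = 0/3 = 0
  s[X_2,X_2] = ((-1.25)·(-1.25) + (3.75)·(3.75) + (-1.25)·(-1.25) + (-1.25)·(-1.25)) / 3 = 18.75/3 = 6.25
  Sample standard deviations s_i = √(s[i,i]):
  s(X_1) = √(2.6667) = 1.633
  s(X_2) = √(6.25) = 2.5

Step 3 — r_{ij} = s_{ij} / (s_i · s_j):
  r[X_1,X_1] = 1 (diagonal).
  r[X_1,X_2] = 0 / (1.633 · 2.5) = 0 / 4.0825 = 0
  r[X_2,X_2] = 1 (diagonal).

R is symmetric with unit diagonal. Assembling:

R = [[1, 0],
 [0, 1]]


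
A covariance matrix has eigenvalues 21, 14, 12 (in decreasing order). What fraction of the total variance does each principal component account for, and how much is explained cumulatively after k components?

Step 1 — total variance = trace(Sigma) = Σ λ_i = 21 + 14 + 12 = 47.

Step 2 — fraction explained by component i = λ_i / Σ λ:
  PC1: 21/47 = 0.4468
  PC2: 14/47 = 0.2979
  PC3: 12/47 = 0.2553

Step 3 — cumulative fraction after k components = (λ_1 + ... + λ_k) / Σ λ:
  k = 1: 21/47 = 0.4468
  k = 2: (21 + 14)/47 = 35/47 = 0.7447
  k = 3: (21 + 14 + 12)/47 = 47/47 = 1

Summary (fraction, with percent):

explained: PC1 0.4468 (44.68%), PC2 0.2979 (29.79%), PC3 0.2553 (25.53%);  cumulative: 0.4468, 0.7447, 1
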